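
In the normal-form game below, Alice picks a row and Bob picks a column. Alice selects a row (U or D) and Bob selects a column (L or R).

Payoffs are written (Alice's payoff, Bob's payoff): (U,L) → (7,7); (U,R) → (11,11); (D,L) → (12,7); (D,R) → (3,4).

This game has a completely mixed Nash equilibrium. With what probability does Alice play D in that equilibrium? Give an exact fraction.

Let p be the probability that Alice plays U. In a completely mixed equilibrium, Bob must be indifferent between L and R.
Bob's expected payoff from L is 7p + 7(1−p); from R it is 11p + 4(1−p).
Setting these equal: 7 = 7p + 4, so p = 3/7.
Therefore Alice plays D with probability 1 − 3/7 = 4/7.

4/7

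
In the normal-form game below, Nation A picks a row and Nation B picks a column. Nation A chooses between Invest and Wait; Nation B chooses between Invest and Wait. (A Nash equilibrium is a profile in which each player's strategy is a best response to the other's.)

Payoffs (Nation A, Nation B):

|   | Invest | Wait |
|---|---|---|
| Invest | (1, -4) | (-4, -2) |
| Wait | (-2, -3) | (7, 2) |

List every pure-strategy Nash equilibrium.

(Invest, Invest): Nation B prefers Wait (-2 > -4) — not an equilibrium.
(Invest, Wait): Nation A prefers Wait (7 > -4) — not an equilibrium.
(Wait, Invest): Nation A prefers Invest (1 > -2); Nation B prefers Wait (2 > -3) — not an equilibrium.
(Wait, Wait): Nation A gets 7 ≥ -4 from Invest, and Nation B gets 2 ≥ -3 from Invest — Nash equilibrium.

(Wait, Wait)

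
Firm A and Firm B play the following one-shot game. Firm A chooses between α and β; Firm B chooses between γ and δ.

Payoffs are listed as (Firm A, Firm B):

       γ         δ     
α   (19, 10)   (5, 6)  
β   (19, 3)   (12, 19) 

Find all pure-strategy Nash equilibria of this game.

(α, γ) and (β, δ)

(α, γ): Firm A gets 19 ≥ 19 from β, and Firm B gets 10 ≥ 6 from δ — Nash equilibrium.
(α, δ): Firm A prefers β (12 > 5); Firm B prefers γ (10 > 6) — not an equilibrium.
(β, γ): Firm B prefers δ (19 > 3) — not an equilibrium.
(β, δ): Firm A gets 12 ≥ 5 from α, and Firm B gets 19 ≥ 3 from γ — Nash equilibrium.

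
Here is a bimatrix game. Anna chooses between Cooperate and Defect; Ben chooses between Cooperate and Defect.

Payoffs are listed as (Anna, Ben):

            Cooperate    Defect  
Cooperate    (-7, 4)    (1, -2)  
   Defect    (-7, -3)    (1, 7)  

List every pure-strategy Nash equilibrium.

(Cooperate, Cooperate) and (Defect, Defect)

(Cooperate, Cooperate): Anna gets -7 ≥ -7 from Defect, and Ben gets 4 ≥ -2 from Defect — Nash equilibrium.
(Cooperate, Defect): Ben prefers Cooperate (4 > -2) — not an equilibrium.
(Defect, Cooperate): Ben prefers Defect (7 > -3) — not an equilibrium.
(Defect, Defect): Anna gets 1 ≥ 1 from Cooperate, and Ben gets 7 ≥ -3 from Cooperate — Nash equilibrium.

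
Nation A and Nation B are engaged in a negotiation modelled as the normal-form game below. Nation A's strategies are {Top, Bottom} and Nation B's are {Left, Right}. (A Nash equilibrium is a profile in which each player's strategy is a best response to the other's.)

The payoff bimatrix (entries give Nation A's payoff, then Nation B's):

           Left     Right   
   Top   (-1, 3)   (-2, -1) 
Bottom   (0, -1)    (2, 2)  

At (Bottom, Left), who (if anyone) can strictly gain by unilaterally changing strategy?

Nation B

Nation A at (Bottom, Left) earns 0; deviating to Top yields -1 — not better.
Nation B earns -1; deviating to Right yields 2 — a strict improvement.
Only Nation B has a strictly profitable deviation.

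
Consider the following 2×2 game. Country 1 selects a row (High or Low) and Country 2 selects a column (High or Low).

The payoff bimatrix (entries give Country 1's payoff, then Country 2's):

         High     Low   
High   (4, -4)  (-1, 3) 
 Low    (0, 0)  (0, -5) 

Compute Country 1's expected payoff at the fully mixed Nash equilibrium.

0

First find y, the probability Country 2 plays High, from Country 1's indifference between High and Low: 4y − (1−y) = 0, giving y = 1/5.
Since Country 1 is indifferent in equilibrium, Country 1's expected payoff equals the payoff from either row against (1/5, 4/5). Using High: 4(1/5) − (4/5) = 0.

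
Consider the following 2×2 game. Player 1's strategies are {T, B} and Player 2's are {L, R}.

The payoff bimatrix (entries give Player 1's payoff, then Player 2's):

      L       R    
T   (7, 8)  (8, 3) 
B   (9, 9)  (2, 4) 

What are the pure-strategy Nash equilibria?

(B, L)

(T, L): Player 1 prefers B (9 > 7) — not an equilibrium.
(T, R): Player 2 prefers L (8 > 3) — not an equilibrium.
(B, L): Player 1 gets 9 ≥ 7 from T, and Player 2 gets 9 ≥ 4 from R — Nash equilibrium.
(B, R): Player 1 prefers T (8 > 2); Player 2 prefers L (9 > 4) — not an equilibrium.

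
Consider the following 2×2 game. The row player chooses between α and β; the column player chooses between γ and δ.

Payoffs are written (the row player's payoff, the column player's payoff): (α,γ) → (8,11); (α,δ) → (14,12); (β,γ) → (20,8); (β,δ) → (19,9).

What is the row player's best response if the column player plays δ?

Against δ, the row player earns 14 from α and 19 from β.
So β is the best response.

β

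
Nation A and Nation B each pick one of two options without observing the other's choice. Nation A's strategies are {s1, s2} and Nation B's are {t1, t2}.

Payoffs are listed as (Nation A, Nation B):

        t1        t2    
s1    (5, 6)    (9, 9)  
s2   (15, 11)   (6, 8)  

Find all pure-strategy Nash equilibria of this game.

(s1, t1): Nation A prefers s2 (15 > 5); Nation B prefers t2 (9 > 6) — not an equilibrium.
(s1, t2): Nation A gets 9 ≥ 6 from s2, and Nation B gets 9 ≥ 6 from t1 — Nash equilibrium.
(s2, t1): Nation A gets 15 ≥ 5 from s1, and Nation B gets 11 ≥ 8 from t2 — Nash equilibrium.
(s2, t2): Nation A prefers s1 (9 > 6); Nation B prefers t1 (11 > 8) — not an equilibrium.

(s1, t2) and (s2, t1)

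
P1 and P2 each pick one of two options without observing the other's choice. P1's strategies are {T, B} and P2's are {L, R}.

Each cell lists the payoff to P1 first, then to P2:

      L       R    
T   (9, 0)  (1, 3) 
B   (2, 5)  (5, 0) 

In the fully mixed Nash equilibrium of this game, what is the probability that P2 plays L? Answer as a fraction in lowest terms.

Let q be the probability that P2 plays L. In a completely mixed equilibrium, P1 must be indifferent between T and B.
P1's expected payoff from T is 9q + (1−q); from B it is 2q + 5(1−q).
Setting these equal: 8q + 1 = −3q + 5, so q = 4/11.

4/11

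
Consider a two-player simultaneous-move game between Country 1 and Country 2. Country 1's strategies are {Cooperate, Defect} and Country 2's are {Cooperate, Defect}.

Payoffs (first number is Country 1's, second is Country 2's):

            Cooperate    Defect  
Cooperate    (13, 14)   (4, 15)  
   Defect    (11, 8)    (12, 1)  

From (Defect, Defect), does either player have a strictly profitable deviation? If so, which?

Country 2

Country 1 at (Defect, Defect) earns 12; deviating to Cooperate yields 4 — not better.
Country 2 earns 1; deviating to Cooperate yields 8 — a strict improvement.
Only Country 2 has a strictly profitable deviation.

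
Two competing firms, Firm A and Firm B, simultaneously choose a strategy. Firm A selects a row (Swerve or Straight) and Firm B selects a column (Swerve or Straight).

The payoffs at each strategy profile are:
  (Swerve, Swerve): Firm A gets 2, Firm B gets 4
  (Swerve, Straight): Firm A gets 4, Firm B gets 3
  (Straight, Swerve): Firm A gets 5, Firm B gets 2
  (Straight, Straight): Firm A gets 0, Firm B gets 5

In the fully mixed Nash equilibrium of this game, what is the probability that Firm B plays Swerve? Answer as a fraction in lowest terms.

Let q be the probability that Firm B plays Swerve. In a completely mixed equilibrium, Firm A must be indifferent between Swerve and Straight.
Firm A's expected payoff from Swerve is 2q + 4(1−q); from Straight it is 5q.
Setting these equal: −2q + 4 = 5q, so q = 4/7.

4/7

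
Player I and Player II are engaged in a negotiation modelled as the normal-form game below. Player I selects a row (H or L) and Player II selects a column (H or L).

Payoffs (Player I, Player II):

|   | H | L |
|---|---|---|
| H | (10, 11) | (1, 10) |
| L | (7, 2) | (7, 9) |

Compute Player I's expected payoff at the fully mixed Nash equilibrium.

7

First find y, the probability Player II plays H, from Player I's indifference between H and L: 10y + (1−y) = 7y + 7(1−y), giving y = 2/3.
Since Player I is indifferent in equilibrium, Player I's expected payoff equals the payoff from either row against (2/3, 1/3). Using H: 10(2/3) + (1/3) = 7.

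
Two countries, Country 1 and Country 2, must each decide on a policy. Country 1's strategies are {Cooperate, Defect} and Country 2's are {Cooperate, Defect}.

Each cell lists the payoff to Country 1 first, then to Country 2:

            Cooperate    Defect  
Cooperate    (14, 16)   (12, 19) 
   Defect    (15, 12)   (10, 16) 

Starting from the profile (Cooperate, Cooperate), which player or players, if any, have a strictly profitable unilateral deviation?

Country 1 at (Cooperate, Cooperate) earns 14; deviating to Defect yields 15 — a strict improvement.
Country 2 earns 16; deviating to Defect yields 19 — a strict improvement.
Both Country 1 and Country 2 have strictly profitable deviations.

Both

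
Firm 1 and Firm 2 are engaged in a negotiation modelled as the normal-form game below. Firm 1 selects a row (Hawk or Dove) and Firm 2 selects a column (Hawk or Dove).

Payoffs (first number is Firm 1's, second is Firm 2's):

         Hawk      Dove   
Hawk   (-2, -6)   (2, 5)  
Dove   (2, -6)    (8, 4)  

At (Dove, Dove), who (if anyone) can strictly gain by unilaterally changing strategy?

Neither

Firm 1 at (Dove, Dove) earns 8; deviating to Hawk yields 2 — not better.
Firm 2 earns 4; deviating to Hawk yields -6 — not better.
Neither player can strictly improve; the profile is a Nash equilibrium.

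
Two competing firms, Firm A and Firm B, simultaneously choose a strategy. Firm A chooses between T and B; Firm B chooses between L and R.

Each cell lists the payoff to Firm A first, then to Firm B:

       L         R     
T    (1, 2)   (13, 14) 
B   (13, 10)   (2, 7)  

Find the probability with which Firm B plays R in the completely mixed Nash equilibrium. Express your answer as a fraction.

12/23

Let q be the probability that Firm B plays L. In a completely mixed equilibrium, Firm A must be indifferent between T and B.
Firm A's expected payoff from T is q + 13(1−q); from B it is 13q + 2(1−q).
Setting these equal: −12q + 13 = 11q + 2, so q = 11/23.
Therefore Firm B plays R with probability 1 − 11/23 = 12/23.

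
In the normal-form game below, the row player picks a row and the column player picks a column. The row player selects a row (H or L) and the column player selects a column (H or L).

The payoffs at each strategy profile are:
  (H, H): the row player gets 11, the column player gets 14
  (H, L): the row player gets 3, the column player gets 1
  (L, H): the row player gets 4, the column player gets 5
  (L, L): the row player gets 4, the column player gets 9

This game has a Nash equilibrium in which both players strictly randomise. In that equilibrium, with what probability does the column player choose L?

7/8

Let y be the probability that the column player plays H. In a completely mixed equilibrium, the row player must be indifferent between H and L.
The row player's expected payoff from H is 11y + 3(1−y); from L it is 4y + 4(1−y).
Setting these equal: 8y + 3 = 4, so y = 1/8.
Therefore the column player plays L with probability 1 − 1/8 = 7/8.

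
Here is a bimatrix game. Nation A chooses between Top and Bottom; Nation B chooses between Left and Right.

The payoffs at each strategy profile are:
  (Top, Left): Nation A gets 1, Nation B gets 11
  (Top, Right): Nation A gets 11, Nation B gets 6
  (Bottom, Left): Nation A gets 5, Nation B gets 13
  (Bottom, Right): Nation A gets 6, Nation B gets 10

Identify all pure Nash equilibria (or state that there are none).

(Bottom, Left)

(Top, Left): Nation A prefers Bottom (5 > 1) — not an equilibrium.
(Top, Right): Nation B prefers Left (11 > 6) — not an equilibrium.
(Bottom, Left): Nation A gets 5 ≥ 1 from Top, and Nation B gets 13 ≥ 10 from Right — Nash equilibrium.
(Bottom, Right): Nation A prefers Top (11 > 6); Nation B prefers Left (13 > 10) — not an equilibrium.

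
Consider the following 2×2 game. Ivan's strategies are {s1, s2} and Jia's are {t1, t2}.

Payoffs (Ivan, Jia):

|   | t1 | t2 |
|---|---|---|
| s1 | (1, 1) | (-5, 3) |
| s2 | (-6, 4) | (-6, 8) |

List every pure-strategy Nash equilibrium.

(s1, t1): Jia prefers t2 (3 > 1) — not an equilibrium.
(s1, t2): Ivan gets -5 ≥ -6 from s2, and Jia gets 3 ≥ 1 from t1 — Nash equilibrium.
(s2, t1): Ivan prefers s1 (1 > -6); Jia prefers t2 (8 > 4) — not an equilibrium.
(s2, t2): Ivan prefers s1 (-5 > -6) — not an equilibrium.

(s1, t2)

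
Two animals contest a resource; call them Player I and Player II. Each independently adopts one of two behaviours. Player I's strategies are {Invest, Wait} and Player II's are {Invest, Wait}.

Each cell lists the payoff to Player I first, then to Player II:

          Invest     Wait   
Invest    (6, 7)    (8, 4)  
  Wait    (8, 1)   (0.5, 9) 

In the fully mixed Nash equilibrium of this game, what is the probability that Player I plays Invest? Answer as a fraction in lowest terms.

Let r be the probability that Player I plays Invest. In a completely mixed equilibrium, Player II must be indifferent between Invest and Wait.
Player II's expected payoff from Invest is 7r + (1−r); from Wait it is 4r + 9(1−r).
Setting these equal: 6r + 1 = −5r + 9, so r = 8/11.

8/11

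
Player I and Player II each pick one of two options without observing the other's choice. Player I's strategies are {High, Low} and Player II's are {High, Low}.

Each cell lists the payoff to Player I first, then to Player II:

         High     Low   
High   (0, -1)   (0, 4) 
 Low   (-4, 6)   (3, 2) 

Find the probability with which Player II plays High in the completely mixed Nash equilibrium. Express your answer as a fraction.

3/7

Let y be the probability that Player II plays High. In a completely mixed equilibrium, Player I must be indifferent between High and Low.
Player I's expected payoff from High is 0; from Low it is −4y + 3(1−y).
Setting these equal: 0 = −7y + 3, so y = 3/7.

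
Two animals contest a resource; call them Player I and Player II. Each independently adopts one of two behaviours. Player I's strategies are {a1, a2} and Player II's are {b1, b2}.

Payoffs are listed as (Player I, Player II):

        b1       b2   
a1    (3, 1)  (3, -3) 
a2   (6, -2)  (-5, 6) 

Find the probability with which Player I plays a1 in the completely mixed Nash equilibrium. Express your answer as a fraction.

2/3

Let x be the probability that Player I plays a1. In a completely mixed equilibrium, Player II must be indifferent between b1 and b2.
Player II's expected payoff from b1 is x − 2(1−x); from b2 it is −3x + 6(1−x).
Setting these equal: 3x − 2 = −9x + 6, so x = 2/3.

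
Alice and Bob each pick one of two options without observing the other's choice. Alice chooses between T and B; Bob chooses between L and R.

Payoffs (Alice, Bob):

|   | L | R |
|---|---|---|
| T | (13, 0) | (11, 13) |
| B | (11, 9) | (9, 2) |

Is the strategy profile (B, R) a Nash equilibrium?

No

At (B, R), Alice earns 9; switching to T would give 11, so Alice would deviate.
Bob earns 2; switching to L would give 9, so Bob would deviate.
Since at least one player can profitably deviate, this is not a Nash equilibrium.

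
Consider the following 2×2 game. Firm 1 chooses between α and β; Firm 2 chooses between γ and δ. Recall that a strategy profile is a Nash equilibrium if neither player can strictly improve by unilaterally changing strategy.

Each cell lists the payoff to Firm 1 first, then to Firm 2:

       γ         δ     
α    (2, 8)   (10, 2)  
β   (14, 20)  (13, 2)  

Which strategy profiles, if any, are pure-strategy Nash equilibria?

(β, γ)

(α, γ): Firm 1 prefers β (14 > 2) — not an equilibrium.
(α, δ): Firm 1 prefers β (13 > 10); Firm 2 prefers γ (8 > 2) — not an equilibrium.
(β, γ): Firm 1 gets 14 ≥ 2 from α, and Firm 2 gets 20 ≥ 2 from δ — Nash equilibrium.
(β, δ): Firm 2 prefers γ (20 > 2) — not an equilibrium.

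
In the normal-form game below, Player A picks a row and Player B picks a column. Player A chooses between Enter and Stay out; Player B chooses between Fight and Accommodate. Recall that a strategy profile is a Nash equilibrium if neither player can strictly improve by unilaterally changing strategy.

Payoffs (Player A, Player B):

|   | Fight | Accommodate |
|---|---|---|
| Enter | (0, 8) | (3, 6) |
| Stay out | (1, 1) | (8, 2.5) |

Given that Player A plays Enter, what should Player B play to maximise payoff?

Fight

Against Enter, Player B earns 8 from Fight and 6 from Accommodate.
So Fight is the best response.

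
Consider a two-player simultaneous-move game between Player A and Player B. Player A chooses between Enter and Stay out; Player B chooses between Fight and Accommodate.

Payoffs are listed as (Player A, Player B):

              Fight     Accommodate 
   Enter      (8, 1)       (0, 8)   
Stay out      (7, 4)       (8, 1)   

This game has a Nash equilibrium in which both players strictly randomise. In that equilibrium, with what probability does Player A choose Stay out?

7/10

Let r be the probability that Player A plays Enter. In a completely mixed equilibrium, Player B must be indifferent between Fight and Accommodate.
Player B's expected payoff from Fight is r + 4(1−r); from Accommodate it is 8r + (1−r).
Setting these equal: −3r + 4 = 7r + 1, so r = 3/10.
Therefore Player A plays Stay out with probability 1 − 3/10 = 7/10.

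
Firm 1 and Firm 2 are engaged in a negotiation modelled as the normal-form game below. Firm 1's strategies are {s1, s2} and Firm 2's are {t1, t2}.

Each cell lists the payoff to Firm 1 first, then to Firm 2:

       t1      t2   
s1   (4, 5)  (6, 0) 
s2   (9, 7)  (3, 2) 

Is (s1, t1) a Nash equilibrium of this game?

No

At (s1, t1), Firm 1 earns 4; switching to s2 would give 9, so Firm 1 would deviate.
Firm 2 earns 5; switching to t2 would give 0, so Firm 2 has no profitable deviation.
Since at least one player can profitably deviate, this is not a Nash equilibrium.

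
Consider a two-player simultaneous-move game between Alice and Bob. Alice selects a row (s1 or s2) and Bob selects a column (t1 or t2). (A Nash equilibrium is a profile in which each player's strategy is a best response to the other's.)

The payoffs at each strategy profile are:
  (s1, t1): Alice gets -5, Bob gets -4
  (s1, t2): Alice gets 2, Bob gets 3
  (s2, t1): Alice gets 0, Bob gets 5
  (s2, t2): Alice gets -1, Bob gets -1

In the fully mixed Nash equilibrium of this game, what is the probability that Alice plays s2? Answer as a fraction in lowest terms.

Let p be the probability that Alice plays s1. In a completely mixed equilibrium, Bob must be indifferent between t1 and t2.
Bob's expected payoff from t1 is −4p + 5(1−p); from t2 it is 3p − (1−p).
Setting these equal: −9p + 5 = 4p − 1, so p = 6/13.
Therefore Alice plays s2 with probability 1 − 6/13 = 7/13.

7/13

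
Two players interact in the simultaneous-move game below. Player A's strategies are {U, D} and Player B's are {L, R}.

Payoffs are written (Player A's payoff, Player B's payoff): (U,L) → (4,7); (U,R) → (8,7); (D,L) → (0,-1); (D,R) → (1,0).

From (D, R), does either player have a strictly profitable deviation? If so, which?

Player A at (D, R) earns 1; deviating to U yields 8 — a strict improvement.
Player B earns 0; deviating to L yields -1 — not better.
Only Player A has a strictly profitable deviation.

Player A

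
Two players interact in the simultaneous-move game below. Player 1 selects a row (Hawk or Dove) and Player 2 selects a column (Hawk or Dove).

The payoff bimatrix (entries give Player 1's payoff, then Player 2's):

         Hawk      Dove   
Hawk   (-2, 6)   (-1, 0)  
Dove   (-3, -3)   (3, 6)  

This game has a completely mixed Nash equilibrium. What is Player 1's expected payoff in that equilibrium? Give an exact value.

First find y, the probability Player 2 plays Hawk, from Player 1's indifference between Hawk and Dove: −2y − (1−y) = −3y + 3(1−y), giving y = 4/5.
Since Player 1 is indifferent in equilibrium, Player 1's expected payoff equals the payoff from either row against (4/5, 1/5). Using Hawk: −2(4/5) − (1/5) = -9/5.

-9/5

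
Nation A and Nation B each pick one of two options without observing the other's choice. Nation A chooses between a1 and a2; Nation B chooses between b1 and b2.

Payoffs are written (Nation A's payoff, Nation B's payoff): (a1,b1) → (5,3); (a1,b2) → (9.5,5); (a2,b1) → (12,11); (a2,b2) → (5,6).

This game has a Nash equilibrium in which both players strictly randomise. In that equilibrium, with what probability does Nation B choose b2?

14/23

Let c be the probability that Nation B plays b1. In a completely mixed equilibrium, Nation A must be indifferent between a1 and a2.
Nation A's expected payoff from a1 is 5c + 9.5(1−c); from a2 it is 12c + 5(1−c).
Setting these equal: −4.5c + 9.5 = 7c + 5, so c = 9/23.
Therefore Nation B plays b2 with probability 1 − 9/23 = 14/23.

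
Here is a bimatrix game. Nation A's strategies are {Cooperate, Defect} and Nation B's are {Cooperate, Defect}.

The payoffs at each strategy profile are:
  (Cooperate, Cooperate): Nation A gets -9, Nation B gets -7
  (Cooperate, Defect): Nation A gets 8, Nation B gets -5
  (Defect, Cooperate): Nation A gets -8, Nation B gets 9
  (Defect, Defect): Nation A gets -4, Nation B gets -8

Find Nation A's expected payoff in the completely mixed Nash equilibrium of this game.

-100/13

First find y, the probability Nation B plays Cooperate, from Nation A's indifference between Cooperate and Defect: −9y + 8(1−y) = −8y − 4(1−y), giving y = 12/13.
Since Nation A is indifferent in equilibrium, Nation A's expected payoff equals the payoff from either row against (12/13, 1/13). Using Cooperate: −9(12/13) + 8(1/13) = -100/13.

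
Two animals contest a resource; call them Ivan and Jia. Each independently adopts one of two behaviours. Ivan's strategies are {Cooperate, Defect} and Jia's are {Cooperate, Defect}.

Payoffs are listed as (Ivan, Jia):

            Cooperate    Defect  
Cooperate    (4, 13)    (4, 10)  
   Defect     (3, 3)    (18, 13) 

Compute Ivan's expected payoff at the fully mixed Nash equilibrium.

First find q, the probability Jia plays Cooperate, from Ivan's indifference between Cooperate and Defect: 4q + 4(1−q) = 3q + 18(1−q), giving q = 14/15.
Since Ivan is indifferent in equilibrium, Ivan's expected payoff equals the payoff from either row against (14/15, 1/15). Using Cooperate: 4(14/15) + 4(1/15) = 4.

4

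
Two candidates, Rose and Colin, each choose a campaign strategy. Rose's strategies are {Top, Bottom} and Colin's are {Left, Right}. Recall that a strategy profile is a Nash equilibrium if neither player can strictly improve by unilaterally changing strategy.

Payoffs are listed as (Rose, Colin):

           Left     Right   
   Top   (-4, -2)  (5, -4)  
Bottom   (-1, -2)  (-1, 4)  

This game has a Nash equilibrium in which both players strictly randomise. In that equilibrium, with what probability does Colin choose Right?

1/3

Let c be the probability that Colin plays Left. In a completely mixed equilibrium, Rose must be indifferent between Top and Bottom.
Rose's expected payoff from Top is −4c + 5(1−c); from Bottom it is −c − (1−c).
Setting these equal: −9c + 5 = -1, so c = 2/3.
Therefore Colin plays Right with probability 1 − 2/3 = 1/3.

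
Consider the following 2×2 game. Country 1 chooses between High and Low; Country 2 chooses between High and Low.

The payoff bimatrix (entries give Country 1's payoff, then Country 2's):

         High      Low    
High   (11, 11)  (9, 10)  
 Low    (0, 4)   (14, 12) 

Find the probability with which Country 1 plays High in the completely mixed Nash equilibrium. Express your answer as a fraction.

Let p be the probability that Country 1 plays High. In a completely mixed equilibrium, Country 2 must be indifferent between High and Low.
Country 2's expected payoff from High is 11p + 4(1−p); from Low it is 10p + 12(1−p).
Setting these equal: 7p + 4 = −2p + 12, so p = 8/9.

8/9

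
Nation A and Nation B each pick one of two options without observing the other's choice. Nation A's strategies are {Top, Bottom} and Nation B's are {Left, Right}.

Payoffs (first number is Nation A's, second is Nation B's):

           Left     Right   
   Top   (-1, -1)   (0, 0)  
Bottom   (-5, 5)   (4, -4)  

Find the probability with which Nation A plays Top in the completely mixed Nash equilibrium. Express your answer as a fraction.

Let x be the probability that Nation A plays Top. In a completely mixed equilibrium, Nation B must be indifferent between Left and Right.
Nation B's expected payoff from Left is −x + 5(1−x); from Right it is −4(1−x).
Setting these equal: −6x + 5 = 4x − 4, so x = 9/10.

9/10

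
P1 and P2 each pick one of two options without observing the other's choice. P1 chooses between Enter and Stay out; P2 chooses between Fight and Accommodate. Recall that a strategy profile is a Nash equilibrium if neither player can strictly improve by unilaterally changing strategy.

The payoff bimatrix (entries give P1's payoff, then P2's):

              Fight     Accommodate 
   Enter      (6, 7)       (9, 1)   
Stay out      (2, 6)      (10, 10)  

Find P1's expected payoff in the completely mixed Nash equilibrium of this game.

First find q, the probability P2 plays Fight, from P1's indifference between Enter and Stay out: 6q + 9(1−q) = 2q + 10(1−q), giving q = 1/5.
Since P1 is indifferent in equilibrium, P1's expected payoff equals the payoff from either row against (1/5, 4/5). Using Enter: 6(1/5) + 9(4/5) = 42/5.

42/5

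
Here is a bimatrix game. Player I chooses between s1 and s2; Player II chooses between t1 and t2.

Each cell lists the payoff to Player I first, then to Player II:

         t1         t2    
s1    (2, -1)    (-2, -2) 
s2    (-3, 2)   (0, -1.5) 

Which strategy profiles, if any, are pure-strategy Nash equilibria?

(s1, t1): Player I gets 2 ≥ -3 from s2, and Player II gets -1 ≥ -2 from t2 — Nash equilibrium.
(s1, t2): Player I prefers s2 (0 > -2); Player II prefers t1 (-1 > -2) — not an equilibrium.
(s2, t1): Player I prefers s1 (2 > -3) — not an equilibrium.
(s2, t2): Player II prefers t1 (2 > -1.5) — not an equilibrium.

(s1, t1)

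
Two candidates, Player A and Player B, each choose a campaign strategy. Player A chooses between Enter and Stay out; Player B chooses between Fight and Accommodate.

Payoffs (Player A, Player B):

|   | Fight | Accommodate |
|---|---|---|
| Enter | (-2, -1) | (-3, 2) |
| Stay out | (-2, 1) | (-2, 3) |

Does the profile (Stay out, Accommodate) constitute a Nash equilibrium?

At (Stay out, Accommodate), Player A earns -2; switching to Enter would give -3, so Player A has no profitable deviation.
Player B earns 3; switching to Fight would give 1, so Player B has no profitable deviation.
Neither player can gain by a unilateral deviation, so this profile is a Nash equilibrium.

Yes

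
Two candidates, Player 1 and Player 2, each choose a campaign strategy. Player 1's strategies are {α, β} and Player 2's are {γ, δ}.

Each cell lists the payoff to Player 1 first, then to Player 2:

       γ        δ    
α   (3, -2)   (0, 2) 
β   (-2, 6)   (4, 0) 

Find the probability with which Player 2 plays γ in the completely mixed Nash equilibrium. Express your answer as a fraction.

Let c be the probability that Player 2 plays γ. In a completely mixed equilibrium, Player 1 must be indifferent between α and β.
Player 1's expected payoff from α is 3c; from β it is −2c + 4(1−c).
Setting these equal: 3c = −6c + 4, so c = 4/9.

4/9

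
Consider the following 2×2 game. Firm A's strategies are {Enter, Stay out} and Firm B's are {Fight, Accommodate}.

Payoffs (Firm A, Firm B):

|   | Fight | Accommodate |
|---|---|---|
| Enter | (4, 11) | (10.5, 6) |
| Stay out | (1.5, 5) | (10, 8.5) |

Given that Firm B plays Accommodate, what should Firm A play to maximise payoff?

Against Accommodate, Firm A earns 10.5 from Enter and 10 from Stay out.
So Enter is the best response.

Enter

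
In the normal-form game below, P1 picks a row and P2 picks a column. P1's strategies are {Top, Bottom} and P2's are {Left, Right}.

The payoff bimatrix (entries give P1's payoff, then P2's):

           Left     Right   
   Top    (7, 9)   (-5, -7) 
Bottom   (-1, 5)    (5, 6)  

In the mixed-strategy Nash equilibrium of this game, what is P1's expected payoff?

First find q, the probability P2 plays Left, from P1's indifference between Top and Bottom: 7q − 5(1−q) = −q + 5(1−q), giving q = 5/9.
Since P1 is indifferent in equilibrium, P1's expected payoff equals the payoff from either row against (5/9, 4/9). Using Top: 7(5/9) − 5(4/9) = 5/3.

5/3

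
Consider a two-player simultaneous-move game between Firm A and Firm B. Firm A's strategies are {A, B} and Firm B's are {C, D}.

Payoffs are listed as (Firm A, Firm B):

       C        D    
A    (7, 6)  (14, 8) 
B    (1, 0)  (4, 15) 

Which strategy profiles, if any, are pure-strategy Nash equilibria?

(A, C): Firm B prefers D (8 > 6) — not an equilibrium.
(A, D): Firm A gets 14 ≥ 4 from B, and Firm B gets 8 ≥ 6 from C — Nash equilibrium.
(B, C): Firm A prefers A (7 > 1); Firm B prefers D (15 > 0) — not an equilibrium.
(B, D): Firm A prefers A (14 > 4) — not an equilibrium.

(A, D)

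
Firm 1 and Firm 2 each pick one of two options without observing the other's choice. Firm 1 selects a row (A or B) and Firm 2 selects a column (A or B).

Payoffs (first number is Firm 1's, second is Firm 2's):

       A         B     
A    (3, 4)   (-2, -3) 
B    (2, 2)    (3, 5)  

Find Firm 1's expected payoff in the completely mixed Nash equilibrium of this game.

First find q, the probability Firm 2 plays A, from Firm 1's indifference between A and B: 3q − 2(1−q) = 2q + 3(1−q), giving q = 5/6.
Since Firm 1 is indifferent in equilibrium, Firm 1's expected payoff equals the payoff from either row against (5/6, 1/6). Using A: 3(5/6) − 2(1/6) = 13/6.

13/6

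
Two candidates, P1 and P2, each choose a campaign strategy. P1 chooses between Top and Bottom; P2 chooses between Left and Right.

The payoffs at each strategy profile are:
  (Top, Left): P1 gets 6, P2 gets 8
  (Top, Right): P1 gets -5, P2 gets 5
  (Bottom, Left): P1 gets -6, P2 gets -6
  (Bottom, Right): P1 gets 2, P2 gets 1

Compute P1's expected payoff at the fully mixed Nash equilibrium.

First find y, the probability P2 plays Left, from P1's indifference between Top and Bottom: 6y − 5(1−y) = −6y + 2(1−y), giving y = 7/19.
Since P1 is indifferent in equilibrium, P1's expected payoff equals the payoff from either row against (7/19, 12/19). Using Top: 6(7/19) − 5(12/19) = -18/19.

-18/19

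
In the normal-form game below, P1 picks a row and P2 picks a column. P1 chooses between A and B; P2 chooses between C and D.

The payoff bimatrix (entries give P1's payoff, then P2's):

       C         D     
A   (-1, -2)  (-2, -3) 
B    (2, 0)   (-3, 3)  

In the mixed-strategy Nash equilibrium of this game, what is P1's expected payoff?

First find q, the probability P2 plays C, from P1's indifference between A and B: −q − 2(1−q) = 2q − 3(1−q), giving q = 1/4.
Since P1 is indifferent in equilibrium, P1's expected payoff equals the payoff from either row against (1/4, 3/4). Using A: −(1/4) − 2(3/4) = -7/4.

-7/4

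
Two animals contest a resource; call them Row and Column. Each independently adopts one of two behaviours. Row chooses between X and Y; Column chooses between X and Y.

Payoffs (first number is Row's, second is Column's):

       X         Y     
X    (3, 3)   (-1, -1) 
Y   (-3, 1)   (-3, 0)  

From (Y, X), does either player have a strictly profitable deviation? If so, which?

Row at (Y, X) earns -3; deviating to X yields 3 — a strict improvement.
Column earns 1; deviating to Y yields 0 — not better.
Only Row has a strictly profitable deviation.

Row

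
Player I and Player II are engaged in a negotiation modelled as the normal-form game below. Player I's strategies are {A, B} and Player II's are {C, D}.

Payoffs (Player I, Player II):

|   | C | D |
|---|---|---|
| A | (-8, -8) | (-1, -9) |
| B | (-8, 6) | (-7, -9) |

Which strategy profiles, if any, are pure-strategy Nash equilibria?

(A, C): Player I gets -8 ≥ -8 from B, and Player II gets -8 ≥ -9 from D — Nash equilibrium.
(A, D): Player II prefers C (-8 > -9) — not an equilibrium.
(B, C): Player I gets -8 ≥ -8 from A, and Player II gets 6 ≥ -9 from D — Nash equilibrium.
(B, D): Player I prefers A (-1 > -7); Player II prefers C (6 > -9) — not an equilibrium.

(A, C) and (B, C)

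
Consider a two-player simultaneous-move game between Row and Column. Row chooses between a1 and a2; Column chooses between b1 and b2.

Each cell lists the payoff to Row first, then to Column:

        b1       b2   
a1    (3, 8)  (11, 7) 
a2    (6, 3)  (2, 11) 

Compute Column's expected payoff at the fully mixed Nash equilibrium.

First find p, the probability Row plays a1, from Column's indifference between b1 and b2: 8p + 3(1−p) = 7p + 11(1−p), giving p = 8/9.
Since Column is indifferent in equilibrium, Column's expected payoff equals the payoff from either column against (8/9, 1/9). Using b1: 8(8/9) + 3(1/9) = 67/9.

67/9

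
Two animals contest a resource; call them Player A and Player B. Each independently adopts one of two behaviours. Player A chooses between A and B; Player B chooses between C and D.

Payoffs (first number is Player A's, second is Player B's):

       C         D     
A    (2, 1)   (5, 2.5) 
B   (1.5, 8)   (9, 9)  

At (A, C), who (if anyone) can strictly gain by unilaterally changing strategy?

Player B

Player A at (A, C) earns 2; deviating to B yields 1.5 — not better.
Player B earns 1; deviating to D yields 2.5 — a strict improvement.
Only Player B has a strictly profitable deviation.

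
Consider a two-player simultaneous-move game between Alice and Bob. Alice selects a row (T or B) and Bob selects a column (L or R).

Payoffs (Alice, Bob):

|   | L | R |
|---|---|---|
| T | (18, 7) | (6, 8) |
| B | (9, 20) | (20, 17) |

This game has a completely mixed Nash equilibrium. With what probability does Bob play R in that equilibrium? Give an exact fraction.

Let y be the probability that Bob plays L. In a completely mixed equilibrium, Alice must be indifferent between T and B.
Alice's expected payoff from T is 18y + 6(1−y); from B it is 9y + 20(1−y).
Setting these equal: 12y + 6 = −11y + 20, so y = 14/23.
Therefore Bob plays R with probability 1 − 14/23 = 9/23.

9/23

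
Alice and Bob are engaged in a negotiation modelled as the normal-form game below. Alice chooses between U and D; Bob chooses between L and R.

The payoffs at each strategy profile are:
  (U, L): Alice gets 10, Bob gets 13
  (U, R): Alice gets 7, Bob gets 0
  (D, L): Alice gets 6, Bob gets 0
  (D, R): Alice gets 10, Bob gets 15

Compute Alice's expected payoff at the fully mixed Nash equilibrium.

First find q, the probability Bob plays L, from Alice's indifference between U and D: 10q + 7(1−q) = 6q + 10(1−q), giving q = 3/7.
Since Alice is indifferent in equilibrium, Alice's expected payoff equals the payoff from either row against (3/7, 4/7). Using U: 10(3/7) + 7(4/7) = 58/7.

58/7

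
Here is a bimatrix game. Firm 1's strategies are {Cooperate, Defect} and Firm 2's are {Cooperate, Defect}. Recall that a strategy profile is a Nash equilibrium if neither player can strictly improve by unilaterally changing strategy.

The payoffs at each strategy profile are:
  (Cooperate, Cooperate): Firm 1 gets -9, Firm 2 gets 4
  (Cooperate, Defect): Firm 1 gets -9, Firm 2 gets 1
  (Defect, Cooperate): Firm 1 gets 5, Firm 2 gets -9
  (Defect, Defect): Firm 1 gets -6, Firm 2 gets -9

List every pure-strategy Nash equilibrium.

(Defect, Cooperate) and (Defect, Defect)

(Cooperate, Cooperate): Firm 1 prefers Defect (5 > -9) — not an equilibrium.
(Cooperate, Defect): Firm 1 prefers Defect (-6 > -9); Firm 2 prefers Cooperate (4 > 1) — not an equilibrium.
(Defect, Cooperate): Firm 1 gets 5 ≥ -9 from Cooperate, and Firm 2 gets -9 ≥ -9 from Defect — Nash equilibrium.
(Defect, Defect): Firm 1 gets -6 ≥ -9 from Cooperate, and Firm 2 gets -9 ≥ -9 from Cooperate — Nash equilibrium.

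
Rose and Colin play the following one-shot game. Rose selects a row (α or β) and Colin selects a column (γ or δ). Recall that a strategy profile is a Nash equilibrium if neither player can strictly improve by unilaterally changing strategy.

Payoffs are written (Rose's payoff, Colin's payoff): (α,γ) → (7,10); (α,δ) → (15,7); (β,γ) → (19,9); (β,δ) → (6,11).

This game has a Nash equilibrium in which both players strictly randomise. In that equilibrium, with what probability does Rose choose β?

3/5

Let r be the probability that Rose plays α. In a completely mixed equilibrium, Colin must be indifferent between γ and δ.
Colin's expected payoff from γ is 10r + 9(1−r); from δ it is 7r + 11(1−r).
Setting these equal: r + 9 = −4r + 11, so r = 2/5.
Therefore Rose plays β with probability 1 − 2/5 = 3/5.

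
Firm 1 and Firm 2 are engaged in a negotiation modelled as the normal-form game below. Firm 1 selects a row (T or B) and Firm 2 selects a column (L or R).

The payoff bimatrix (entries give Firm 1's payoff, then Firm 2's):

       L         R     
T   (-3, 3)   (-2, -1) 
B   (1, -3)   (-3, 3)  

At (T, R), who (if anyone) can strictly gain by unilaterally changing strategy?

Firm 1 at (T, R) earns -2; deviating to B yields -3 — not better.
Firm 2 earns -1; deviating to L yields 3 — a strict improvement.
Only Firm 2 has a strictly profitable deviation.

Firm 2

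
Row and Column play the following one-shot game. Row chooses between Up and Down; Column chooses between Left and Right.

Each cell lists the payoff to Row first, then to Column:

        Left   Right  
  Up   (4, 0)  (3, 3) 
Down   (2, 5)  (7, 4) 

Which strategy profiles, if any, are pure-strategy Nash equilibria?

(Up, Left): Column prefers Right (3 > 0) — not an equilibrium.
(Up, Right): Row prefers Down (7 > 3) — not an equilibrium.
(Down, Left): Row prefers Up (4 > 2) — not an equilibrium.
(Down, Right): Column prefers Left (5 > 4) — not an equilibrium.

none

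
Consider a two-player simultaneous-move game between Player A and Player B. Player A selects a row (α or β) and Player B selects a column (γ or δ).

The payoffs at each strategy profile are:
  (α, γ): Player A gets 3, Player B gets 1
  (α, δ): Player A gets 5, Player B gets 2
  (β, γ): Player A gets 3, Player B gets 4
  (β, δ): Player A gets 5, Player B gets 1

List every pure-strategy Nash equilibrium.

(α, γ): Player B prefers δ (2 > 1) — not an equilibrium.
(α, δ): Player A gets 5 ≥ 5 from β, and Player B gets 2 ≥ 1 from γ — Nash equilibrium.
(β, γ): Player A gets 3 ≥ 3 from α, and Player B gets 4 ≥ 1 from δ — Nash equilibrium.
(β, δ): Player B prefers γ (4 > 1) — not an equilibrium.

(α, δ) and (β, γ)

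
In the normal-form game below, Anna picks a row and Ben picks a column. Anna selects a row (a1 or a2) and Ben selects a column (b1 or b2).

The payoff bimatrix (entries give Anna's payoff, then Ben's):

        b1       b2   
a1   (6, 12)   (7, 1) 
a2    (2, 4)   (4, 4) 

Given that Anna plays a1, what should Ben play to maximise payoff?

b1

Against a1, Ben earns 12 from b1 and 1 from b2.
So b1 is the best response.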